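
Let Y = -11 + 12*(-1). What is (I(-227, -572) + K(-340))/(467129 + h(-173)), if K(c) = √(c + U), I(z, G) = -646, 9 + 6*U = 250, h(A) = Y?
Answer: -323/233553 + I*√10794/2802636 ≈ -0.001383 + 3.707e-5*I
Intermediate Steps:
Y = -23 (Y = -11 - 12 = -23)
h(A) = -23
U = 241/6 (U = -3/2 + (⅙)*250 = -3/2 + 125/3 = 241/6 ≈ 40.167)
K(c) = √(241/6 + c) (K(c) = √(c + 241/6) = √(241/6 + c))
(I(-227, -572) + K(-340))/(467129 + h(-173)) = (-646 + √(1446 + 36*(-340))/6)/(467129 - 23) = (-646 + √(1446 - 12240)/6)/467106 = (-646 + √(-10794)/6)*(1/467106) = (-646 + (I*√10794)/6)*(1/467106) = (-646 + I*√10794/6)*(1/467106) = -323/233553 + I*√10794/2802636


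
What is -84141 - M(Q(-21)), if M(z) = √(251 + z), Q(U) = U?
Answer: -84141 - √230 ≈ -84156.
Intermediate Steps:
-84141 - M(Q(-21)) = -84141 - √(251 - 21) = -84141 - √230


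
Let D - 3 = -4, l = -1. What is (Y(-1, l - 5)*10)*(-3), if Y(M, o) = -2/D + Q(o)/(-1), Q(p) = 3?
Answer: 30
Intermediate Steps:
D = -1 (D = 3 - 4 = -1)
Y(M, o) = -1 (Y(M, o) = -2/(-1) + 3/(-1) = -2*(-1) + 3*(-1) = 2 - 3 = -1)
(Y(-1, l - 5)*10)*(-3) = -1*10*(-3) = -10*(-3) = 30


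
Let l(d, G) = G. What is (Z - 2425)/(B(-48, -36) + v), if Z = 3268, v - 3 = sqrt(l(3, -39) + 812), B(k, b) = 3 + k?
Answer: -35406/991 - 843*sqrt(773)/991 ≈ -59.378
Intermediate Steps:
v = 3 + sqrt(773) (v = 3 + sqrt(-39 + 812) = 3 + sqrt(773) ≈ 30.803)
(Z - 2425)/(B(-48, -36) + v) = (3268 - 2425)/((3 - 48) + (3 + sqrt(773))) = 843/(-45 + (3 + sqrt(773))) = 843/(-42 + sqrt(773))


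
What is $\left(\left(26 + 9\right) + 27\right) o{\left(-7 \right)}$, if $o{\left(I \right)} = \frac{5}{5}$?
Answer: $62$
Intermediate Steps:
$o{\left(I \right)} = 1$ ($o{\left(I \right)} = 5 \cdot \frac{1}{5} = 1$)
$\left(\left(26 + 9\right) + 27\right) o{\left(-7 \right)} = \left(\left(26 + 9\right) + 27\right) 1 = \left(35 + 27\right) 1 = 62 \cdot 1 = 62$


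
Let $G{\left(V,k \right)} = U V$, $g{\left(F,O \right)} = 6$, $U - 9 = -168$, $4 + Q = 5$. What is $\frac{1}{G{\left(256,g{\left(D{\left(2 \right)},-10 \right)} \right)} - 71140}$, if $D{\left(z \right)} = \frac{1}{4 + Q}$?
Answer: $- \frac{1}{111844} \approx -8.941 \cdot 10^{-6}$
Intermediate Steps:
$Q = 1$ ($Q = -4 + 5 = 1$)
$U = -159$ ($U = 9 - 168 = -159$)
$D{\left(z \right)} = \frac{1}{5}$ ($D{\left(z \right)} = \frac{1}{4 + 1} = \frac{1}{5}$)
$G{\left(V,k \right)} = - 159 V$
$\frac{1}{G{\left(256,g{\left(D{\left(2 \right)},-10 \right)} \right)} - 71140} = \frac{1}{\left(-159\right) 256 - 71140} = \frac{1}{-40704 - 71140} = \frac{1}{-111844} = - \frac{1}{111844}$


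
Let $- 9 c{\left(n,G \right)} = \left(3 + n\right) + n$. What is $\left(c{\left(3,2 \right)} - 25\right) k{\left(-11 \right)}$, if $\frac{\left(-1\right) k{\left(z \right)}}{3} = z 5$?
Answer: $-4290$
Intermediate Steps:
$c{\left(n,G \right)} = - \frac{1}{3} - \frac{2 n}{9}$ ($c{\left(n,G \right)} = - \frac{\left(3 + n\right) + n}{9} = - \frac{3 + 2 n}{9} = - \frac{1}{3} - \frac{2 n}{9}$)
$k{\left(z \right)} = - 15 z$ ($k{\left(z \right)} = - 3 z 5 = - 3 \cdot 5 z = - 15 z$)
$\left(c{\left(3,2 \right)} - 25\right) k{\left(-11 \right)} = \left(\left(- \frac{1}{3} - \frac{2}{3}\right) - 25\right) \left(\left(-15\right) \left(-11\right)\right) = \left(\left(- \frac{1}{3} - \frac{2}{3}\right) - 25\right) 165 = \left(-1 - 25\right) 165 = \left(-26\right) 165 = -4290$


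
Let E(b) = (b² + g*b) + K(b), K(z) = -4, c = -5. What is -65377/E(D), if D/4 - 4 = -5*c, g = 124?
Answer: -65377/27836 ≈ -2.3486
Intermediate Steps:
D = 116 (D = 16 + 4*(-5*(-5)) = 16 + 4*25 = 16 + 100 = 116)
E(b) = -4 + b² + 124*b (E(b) = (b² + 124*b) - 4 = -4 + b² + 124*b)
-65377/E(D) = -65377/(-4 + 116² + 124*116) = -65377/(-4 + 13456 + 14384) = -65377/27836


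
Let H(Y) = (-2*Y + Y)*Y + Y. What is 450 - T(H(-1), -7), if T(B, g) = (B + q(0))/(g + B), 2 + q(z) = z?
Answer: 4046/9 ≈ 449.56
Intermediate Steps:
H(Y) = Y - Y² (H(Y) = (-Y)*Y + Y = -Y² + Y = Y - Y²)
q(z) = -2 + z
T(B, g) = (-2 + B)/(B + g) (T(B, g) = (B + (-2 + 0))/(g + B) = (B - 2)/(B + g) = (-2 + B)/(B + g))
450 - T(H(-1), -7) = 450 - (-2 - (1 - 1*(-1)))/(-(1 - 1*(-1)) - 7) = 450 - (-2 - (1 + 1))/(-(1 + 1) - 7) = 450 - (-2 - 1*2)/(-1*2 - 7) = 450 - (-2 - 2)/(-2 - 7) = 450 - (-4)/(-9) = 450 - (-1)*(-4)/9 = 450 - 1*4/9 = 450 - 4/9 = 4046/9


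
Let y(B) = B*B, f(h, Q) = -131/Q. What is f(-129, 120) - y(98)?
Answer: -1152611/120 ≈ -9605.1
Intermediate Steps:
y(B) = B²
f(-129, 120) - y(98) = -131/120 - 1*98² = -131*1/120 - 1*9604 = -131/120 - 9604 = -1152611/120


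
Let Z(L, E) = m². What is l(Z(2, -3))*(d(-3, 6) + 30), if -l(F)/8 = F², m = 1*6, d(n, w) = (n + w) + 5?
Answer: -393984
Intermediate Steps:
d(n, w) = 5 + n + w
m = 6
Z(L, E) = 36 (Z(L, E) = 6² = 36)
l(F) = -8*F²
l(Z(2, -3))*(d(-3, 6) + 30) = (-8*36²)*((5 - 3 + 6) + 30) = (-8*1296)*(8 + 30) = -10368*38 = -393984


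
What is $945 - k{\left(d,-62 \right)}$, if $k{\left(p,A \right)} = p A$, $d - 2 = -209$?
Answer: $-11889$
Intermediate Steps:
$d = -207$ ($d = 2 - 209 = -207$)
$k{\left(p,A \right)} = A p$
$945 - k{\left(d,-62 \right)} = 945 - \left(-62\right) \left(-207\right) = 945 - 12834 = -11889$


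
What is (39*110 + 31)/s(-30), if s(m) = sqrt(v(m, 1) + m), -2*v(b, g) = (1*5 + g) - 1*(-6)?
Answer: -4321*I/6 ≈ -720.17*I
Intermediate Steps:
v(b, g) = -11/2 - g/2 (v(b, g) = -((1*5 + g) - 1*(-6))/2 = -((5 + g) + 6)/2 = -(11 + g)/2 = -11/2 - g/2)
s(m) = sqrt(-6 + m) (s(m) = sqrt((-11/2 - 1/2*1) + m) = sqrt((-11/2 - 1/2) + m) = sqrt(-6 + m))
(39*110 + 31)/s(-30) = (39*110 + 31)/(sqrt(-6 - 30)) = (4290 + 31)/(sqrt(-36)) = 4321/((6*I)) = 4321*(-I/6) = -4321*I/6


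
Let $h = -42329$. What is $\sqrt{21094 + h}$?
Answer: $i \sqrt{21235} \approx 145.72 i$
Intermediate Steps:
$\sqrt{21094 + h} = \sqrt{21094 - 42329} = \sqrt{-21235} = i \sqrt{21235}$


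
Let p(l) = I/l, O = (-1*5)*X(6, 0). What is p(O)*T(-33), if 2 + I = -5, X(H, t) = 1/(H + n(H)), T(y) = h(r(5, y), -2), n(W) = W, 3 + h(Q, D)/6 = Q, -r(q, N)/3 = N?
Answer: 48384/5 ≈ 9676.8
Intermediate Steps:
r(q, N) = -3*N
h(Q, D) = -18 + 6*Q
T(y) = -18 - 18*y (T(y) = -18 + 6*(-3*y) = -18 - 18*y)
X(H, t) = 1/(2*H) (X(H, t) = 1/(H + H) = 1/(2*H))
I = -7 (I = -2 - 5 = -7)
O = -5/12 (O = (-1*5)*((½)/6) = -5/(2*6) = -5*1/12 = -5/12 ≈ -0.41667)
p(l) = -7/l
p(O)*T(-33) = (-7/(-5/12))*(-18 - 18*(-33)) = (-7*(-12/5))*(-18 + 594) = (84/5)*576 = 48384/5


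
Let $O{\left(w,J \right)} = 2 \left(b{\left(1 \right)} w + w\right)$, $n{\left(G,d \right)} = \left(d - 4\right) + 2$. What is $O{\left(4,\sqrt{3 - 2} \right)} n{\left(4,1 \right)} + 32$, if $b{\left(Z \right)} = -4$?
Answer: $56$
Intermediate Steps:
$n{\left(G,d \right)} = -2 + d$ ($n{\left(G,d \right)} = \left(-4 + d\right) + 2 = -2 + d$)
$O{\left(w,J \right)} = - 6 w$ ($O{\left(w,J \right)} = 2 \left(- 4 w + w\right) = 2 \left(- 3 w\right) = - 6 w$)
$O{\left(4,\sqrt{3 - 2} \right)} n{\left(4,1 \right)} + 32 = \left(-6\right) 4 \left(-2 + 1\right) + 32 = \left(-24\right) \left(-1\right) + 32 = 24 + 32 = 56$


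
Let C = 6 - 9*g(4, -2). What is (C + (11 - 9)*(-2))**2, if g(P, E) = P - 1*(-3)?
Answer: 3721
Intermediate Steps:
g(P, E) = 3 + P (g(P, E) = P + 3 = 3 + P)
C = -57 (C = 6 - 9*(3 + 4) = 6 - 9*7 = 6 - 63 = -57)
(C + (11 - 9)*(-2))**2 = (-57 + (11 - 9)*(-2))**2 = (-57 + 2*(-2))**2 = (-57 - 4)**2 = (-61)**2 = 3721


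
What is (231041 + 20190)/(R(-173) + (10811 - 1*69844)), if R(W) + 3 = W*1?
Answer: -251231/59209 ≈ -4.2431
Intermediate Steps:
R(W) = -3 + W (R(W) = -3 + W*1 = -3 + W)
(231041 + 20190)/(R(-173) + (10811 - 1*69844)) = (231041 + 20190)/((-3 - 173) + (10811 - 1*69844)) = 251231/(-176 + (10811 - 69844)) = 251231/(-176 - 59033) = 251231/(-59209) = 251231*(-1/59209) = -251231/59209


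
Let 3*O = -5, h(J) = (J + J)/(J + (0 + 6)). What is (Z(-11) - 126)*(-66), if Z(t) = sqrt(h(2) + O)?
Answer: 8316 - 11*I*sqrt(42) ≈ 8316.0 - 71.288*I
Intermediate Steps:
h(J) = 2*J/(6 + J) (h(J) = (2*J)/(J + 6) = (2*J)/(6 + J) = 2*J/(6 + J))
O = -5/3 (O = (1/3)*(-5) = -5/3 ≈ -1.6667)
Z(t) = I*sqrt(42)/6 (Z(t) = sqrt(2*2/(6 + 2) - 5/3) = sqrt(2*2/8 - 5/3) = sqrt(2*2*(1/8) - 5/3) = sqrt(1/2 - 5/3) = sqrt(-7/6) = I*sqrt(42)/6)
(Z(-11) - 126)*(-66) = (I*sqrt(42)/6 - 126)*(-66) = (-126 + I*sqrt(42)/6)*(-66) = 8316 - 11*I*sqrt(42)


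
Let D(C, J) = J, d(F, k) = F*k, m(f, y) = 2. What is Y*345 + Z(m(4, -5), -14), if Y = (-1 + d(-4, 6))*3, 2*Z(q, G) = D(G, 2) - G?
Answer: -25867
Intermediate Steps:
Z(q, G) = 1 - G/2 (Z(q, G) = (2 - G)/2 = 1 - G/2)
Y = -75 (Y = (-1 - 4*6)*3 = (-1 - 24)*3 = -25*3 = -75)
Y*345 + Z(m(4, -5), -14) = -75*345 + (1 - 1/2*(-14)) = -25875 + (1 + 7) = -25875 + 8 = -25867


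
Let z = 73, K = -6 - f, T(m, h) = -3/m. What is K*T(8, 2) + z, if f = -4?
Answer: 295/4 ≈ 73.750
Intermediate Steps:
K = -2 (K = -6 - 1*(-4) = -6 + 4 = -2)
K*T(8, 2) + z = -(-6)/8 + 73 = -2*(-3/8) + 73 = 3/4 + 73 = 295/4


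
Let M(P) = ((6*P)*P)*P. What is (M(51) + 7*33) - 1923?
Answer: 794214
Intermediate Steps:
M(P) = 6*P³ (M(P) = (6*P²)*P = 6*P³)
(M(51) + 7*33) - 1923 = (6*51³ + 7*33) - 1923 = (6*132651 + 231) - 1923 = (795906 + 231) - 1923 = 796137 - 1923 = 794214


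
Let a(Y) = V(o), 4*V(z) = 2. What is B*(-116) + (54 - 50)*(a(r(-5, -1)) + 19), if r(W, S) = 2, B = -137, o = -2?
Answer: 15970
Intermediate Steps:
V(z) = 1/2 (V(z) = (1/4)*2 = 1/2)
a(Y) = 1/2
B*(-116) + (54 - 50)*(a(r(-5, -1)) + 19) = -137*(-116) + (54 - 50)*(1/2 + 19) = 15892 + 4*(39/2) = 15892 + 78 = 15970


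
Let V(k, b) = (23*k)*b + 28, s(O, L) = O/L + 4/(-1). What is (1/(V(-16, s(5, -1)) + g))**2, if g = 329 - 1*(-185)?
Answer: 1/14853316 ≈ 6.7325e-8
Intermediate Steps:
s(O, L) = -4 + O/L (s(O, L) = O/L + 4*(-1) = O/L - 4 = -4 + O/L)
V(k, b) = 28 + 23*b*k (V(k, b) = 23*b*k + 28 = 28 + 23*b*k)
g = 514 (g = 329 + 185 = 514)
(1/(V(-16, s(5, -1)) + g))**2 = (1/((28 + 23*(-4 + 5/(-1))*(-16)) + 514))**2 = (1/((28 + 23*(-4 + 5*(-1))*(-16)) + 514))**2 = (1/((28 + 23*(-4 - 5)*(-16)) + 514))**2 = (1/((28 + 23*(-9)*(-16)) + 514))**2 = (1/((28 + 3312) + 514))**2 = (1/(3340 + 514))**2 = (1/3854)**2 = 1/14853316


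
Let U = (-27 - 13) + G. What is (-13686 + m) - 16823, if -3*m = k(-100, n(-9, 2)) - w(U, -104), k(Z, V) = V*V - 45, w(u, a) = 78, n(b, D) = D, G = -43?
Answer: -91408/3 ≈ -30469.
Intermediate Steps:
U = -83 (U = (-27 - 13) - 43 = -40 - 43 = -83)
k(Z, V) = -45 + V**2 (k(Z, V) = V**2 - 45 = -45 + V**2)
m = 119/3 (m = -((-45 + 2**2) - 1*78)/3 = -((-45 + 4) - 78)/3 = -(-41 - 78)/3 = -1/3*(-119) = 119/3 ≈ 39.667)
(-13686 + m) - 16823 = (-13686 + 119/3) - 16823 = -40939/3 - 16823 = -91408/3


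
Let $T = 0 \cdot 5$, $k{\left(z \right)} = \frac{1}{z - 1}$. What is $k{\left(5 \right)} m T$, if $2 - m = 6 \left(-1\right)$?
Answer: $0$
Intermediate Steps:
$k{\left(z \right)} = \frac{1}{-1 + z}$
$m = 8$ ($m = 2 - 6 \left(-1\right) = 2 - -6 = 2 + 6 = 8$)
$T = 0$
$k{\left(5 \right)} m T = \frac{1}{-1 + 5} \cdot 8 \cdot 0 = \frac{1}{4} \cdot 8 \cdot 0 = 2 \cdot 0 = 0$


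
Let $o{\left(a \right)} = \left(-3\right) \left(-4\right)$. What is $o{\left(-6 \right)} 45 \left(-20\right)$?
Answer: $-10800$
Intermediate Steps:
$o{\left(a \right)} = 12$
$o{\left(-6 \right)} 45 \left(-20\right) = 12 \cdot 45 \left(-20\right) = 540 \left(-20\right) = -10800$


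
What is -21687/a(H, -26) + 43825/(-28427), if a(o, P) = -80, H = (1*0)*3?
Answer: 612990349/2274160 ≈ 269.55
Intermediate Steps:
H = 0 (H = 0*3 = 0)
-21687/a(H, -26) + 43825/(-28427) = -21687/(-80) + 43825/(-28427) = -21687*(-1/80) + 43825*(-1/28427) = 21687/80 - 43825/28427 = 612990349/2274160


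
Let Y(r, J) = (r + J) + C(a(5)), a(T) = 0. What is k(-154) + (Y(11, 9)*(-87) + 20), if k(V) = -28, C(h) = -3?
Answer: -1487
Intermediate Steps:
Y(r, J) = -3 + J + r (Y(r, J) = (r + J) - 3 = (J + r) - 3 = -3 + J + r)
k(-154) + (Y(11, 9)*(-87) + 20) = -28 + ((-3 + 9 + 11)*(-87) + 20) = -28 + (17*(-87) + 20) = -28 + (-1479 + 20) = -28 - 1459 = -1487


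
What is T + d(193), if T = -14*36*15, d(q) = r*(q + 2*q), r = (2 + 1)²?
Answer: -2349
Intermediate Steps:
r = 9 (r = 3² = 9)
d(q) = 27*q (d(q) = 9*(q + 2*q) = 9*(3*q) = 27*q)
T = -7560 (T = -504*15 = -7560)
T + d(193) = -7560 + 27*193 = -7560 + 5211 = -2349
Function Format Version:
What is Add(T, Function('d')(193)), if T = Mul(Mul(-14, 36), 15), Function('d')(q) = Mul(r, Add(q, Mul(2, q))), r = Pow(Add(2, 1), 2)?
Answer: -2349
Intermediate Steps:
r = 9 (r = Pow(3, 2) = 9)
Function('d')(q) = Mul(27, q) (Function('d')(q) = Mul(9, Add(q, Mul(2, q))) = Mul(9, Mul(3, q)) = Mul(27, q))
T = -7560 (T = Mul(-504, 15) = -7560)
Add(T, Function('d')(193)) = Add(-7560, Mul(27, 193)) = Add(-7560, 5211) = -2349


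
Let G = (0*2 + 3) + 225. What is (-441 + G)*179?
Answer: -38127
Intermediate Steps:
G = 228 (G = (0 + 3) + 225 = 3 + 225 = 228)
(-441 + G)*179 = (-441 + 228)*179 = -213*179 = -38127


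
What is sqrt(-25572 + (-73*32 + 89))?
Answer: 3*I*sqrt(3091) ≈ 166.79*I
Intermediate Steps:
sqrt(-25572 + (-73*32 + 89)) = sqrt(-25572 + (-2336 + 89)) = sqrt(-25572 - 2247) = sqrt(-27819) = 3*I*sqrt(3091)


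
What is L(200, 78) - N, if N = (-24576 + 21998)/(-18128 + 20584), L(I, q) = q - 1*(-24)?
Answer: 126545/1228 ≈ 103.05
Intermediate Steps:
L(I, q) = 24 + q (L(I, q) = q + 24 = 24 + q)
N = -1289/1228 (N = -2578/2456 = -2578*1/2456 = -1289/1228 ≈ -1.0497)
L(200, 78) - N = (24 + 78) - 1*(-1289/1228) = 102 + 1289/1228 = 126545/1228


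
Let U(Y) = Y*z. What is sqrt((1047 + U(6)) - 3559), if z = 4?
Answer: 2*I*sqrt(622) ≈ 49.88*I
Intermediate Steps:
U(Y) = 4*Y (U(Y) = Y*4 = 4*Y)
sqrt((1047 + U(6)) - 3559) = sqrt((1047 + 4*6) - 3559) = sqrt((1047 + 24) - 3559) = sqrt(1071 - 3559) = sqrt(-2488) = 2*I*sqrt(622)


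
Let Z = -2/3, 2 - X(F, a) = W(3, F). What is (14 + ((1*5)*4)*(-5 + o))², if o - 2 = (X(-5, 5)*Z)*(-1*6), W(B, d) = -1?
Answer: 37636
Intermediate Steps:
X(F, a) = 3 (X(F, a) = 2 - 1*(-1) = 2 + 1 = 3)
Z = -⅔ (Z = -2*⅓ = -⅔ ≈ -0.66667)
o = 14 (o = 2 + (3*(-⅔))*(-1*6) = 2 - 2*(-6) = 2 + 12 = 14)
(14 + ((1*5)*4)*(-5 + o))² = (14 + ((1*5)*4)*(-5 + 14))² = (14 + (5*4)*9)² = (14 + 20*9)² = (14 + 180)² = 194² = 37636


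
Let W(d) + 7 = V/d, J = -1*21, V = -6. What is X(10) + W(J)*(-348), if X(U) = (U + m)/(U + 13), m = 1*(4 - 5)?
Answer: 376251/161 ≈ 2337.0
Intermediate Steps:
m = -1 (m = 1*(-1) = -1)
J = -21
X(U) = (-1 + U)/(13 + U) (X(U) = (U - 1)/(U + 13) = (-1 + U)/(13 + U))
W(d) = -7 - 6/d
X(10) + W(J)*(-348) = (-1 + 10)/(13 + 10) + (-7 - 6/(-21))*(-348) = 9/23 + (-7 - 6*(-1/21))*(-348) = (1/23)*9 + (-7 + 2/7)*(-348) = 9/23 - 47/7*(-348) = 9/23 + 16356/7 = 376251/161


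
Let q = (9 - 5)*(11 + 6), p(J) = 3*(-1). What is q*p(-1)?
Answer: -204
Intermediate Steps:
p(J) = -3
q = 68 (q = 4*17 = 68)
q*p(-1) = 68*(-3) = -204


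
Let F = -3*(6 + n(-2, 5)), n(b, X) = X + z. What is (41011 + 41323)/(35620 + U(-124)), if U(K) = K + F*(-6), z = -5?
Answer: 41167/17802 ≈ 2.3125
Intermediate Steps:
n(b, X) = -5 + X (n(b, X) = X - 5 = -5 + X)
F = -18 (F = -3*(6 + (-5 + 5)) = -3*(6 + 0) = -3*6 = -18)
U(K) = 108 + K (U(K) = K - 18*(-6) = K + 108 = 108 + K)
(41011 + 41323)/(35620 + U(-124)) = (41011 + 41323)/(35620 + (108 - 124)) = 82334/(35620 - 16) = 82334/35604 = 82334*(1/35604) = 41167/17802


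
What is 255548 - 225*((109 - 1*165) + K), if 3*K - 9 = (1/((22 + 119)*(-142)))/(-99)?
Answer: 176726365373/660726 ≈ 2.6747e+5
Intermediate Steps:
K = 17839603/5946534 (K = 3 + ((1/((22 + 119)*(-142)))/(-99))/3 = 3 + ((-1/142/141)*(-1/99))/3 = 3 + (((1/141)*(-1/142))*(-1/99))/3 = 3 + (-1/20022*(-1/99))/3 = 3 + (1/3)*(1/1982178) = 3 + 1/5946534 = 17839603/5946534 ≈ 3.0000)
255548 - 225*((109 - 1*165) + K) = 255548 - 225*((109 - 1*165) + 17839603/5946534) = 255548 - 225*((109 - 165) + 17839603/5946534) = 255548 - 225*(-56 + 17839603/5946534) = 255548 - 225*(-315166301)/5946534 = 255548 - 1*(-7879157525/660726) = 255548 + 7879157525/660726 = 176726365373/660726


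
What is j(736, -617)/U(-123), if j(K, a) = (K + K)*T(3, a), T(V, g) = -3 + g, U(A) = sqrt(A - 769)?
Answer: 456320*I*sqrt(223)/223 ≈ 30557.0*I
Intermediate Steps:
U(A) = sqrt(-769 + A)
j(K, a) = 2*K*(-3 + a) (j(K, a) = (K + K)*(-3 + a) = (2*K)*(-3 + a) = 2*K*(-3 + a))
j(736, -617)/U(-123) = (2*736*(-3 - 617))/(sqrt(-769 - 123)) = (2*736*(-620))/(sqrt(-892)) = -912640*(-I*sqrt(223)/446) = -(-456320)*I*sqrt(223)/223 = 456320*I*sqrt(223)/223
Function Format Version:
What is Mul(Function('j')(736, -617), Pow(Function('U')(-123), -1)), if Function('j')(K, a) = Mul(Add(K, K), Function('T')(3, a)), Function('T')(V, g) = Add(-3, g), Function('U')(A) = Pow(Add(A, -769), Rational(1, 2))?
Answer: Mul(Rational(456320, 223), I, Pow(223, Rational(1, 2))) ≈ Mul(30557., I)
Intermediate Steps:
Function('U')(A) = Pow(Add(-769, A), Rational(1, 2))
Function('j')(K, a) = Mul(2, K, Add(-3, a)) (Function('j')(K, a) = Mul(Add(K, K), Add(-3, a)) = Mul(Mul(2, K), Add(-3, a)) = Mul(2, K, Add(-3, a)))
Mul(Function('j')(736, -617), Pow(Function('U')(-123), -1)) = Mul(Mul(2, 736, Add(-3, -617)), Pow(Pow(Add(-769, -123), Rational(1, 2)), -1)) = Mul(Mul(2, 736, -620), Pow(Pow(-892, Rational(1, 2)), -1)) = Mul(-912640, Pow(Mul(2, I, Pow(223, Rational(1, 2))), -1)) = Mul(-912640, Mul(Rational(-1, 446), I, Pow(223, Rational(1, 2)))) = Mul(Rational(456320, 223), I, Pow(223, Rational(1, 2)))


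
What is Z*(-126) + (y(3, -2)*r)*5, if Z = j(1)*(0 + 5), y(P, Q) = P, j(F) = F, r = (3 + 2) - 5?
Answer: -630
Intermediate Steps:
r = 0 (r = 5 - 5 = 0)
Z = 5 (Z = 1*(0 + 5) = 1*5 = 5)
Z*(-126) + (y(3, -2)*r)*5 = 5*(-126) + (3*0)*5 = -630 + 0*5 = -630 + 0 = -630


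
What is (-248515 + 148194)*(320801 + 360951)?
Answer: -68394042392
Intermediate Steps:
(-248515 + 148194)*(320801 + 360951) = -100321*681752 = -68394042392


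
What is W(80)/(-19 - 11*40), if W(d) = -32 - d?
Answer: 112/459 ≈ 0.24401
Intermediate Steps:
W(80)/(-19 - 11*40) = (-32 - 1*80)/(-19 - 11*40) = (-32 - 80)/(-19 - 440) = -112/(-459) = -112*(-1/459) = 112/459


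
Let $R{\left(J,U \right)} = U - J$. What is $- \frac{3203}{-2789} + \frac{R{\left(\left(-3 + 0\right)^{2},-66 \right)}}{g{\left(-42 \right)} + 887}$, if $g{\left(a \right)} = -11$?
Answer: $\frac{865551}{814388} \approx 1.0628$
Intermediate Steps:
$- \frac{3203}{-2789} + \frac{R{\left(\left(-3 + 0\right)^{2},-66 \right)}}{g{\left(-42 \right)} + 887} = - \frac{3203}{-2789} + \frac{-66 - \left(-3 + 0\right)^{2}}{-11 + 887} = \left(-3203\right) \left(- \frac{1}{2789}\right) + \frac{-66 - \left(-3\right)^{2}}{876} = \frac{3203}{2789} + \left(-66 - 9\right) \frac{1}{876} = \frac{3203}{2789} - \frac{25}{292} = \frac{865551}{814388}$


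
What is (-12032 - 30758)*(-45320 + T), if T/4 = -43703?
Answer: 9419448280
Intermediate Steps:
T = -174812 (T = 4*(-43703) = -174812)
(-12032 - 30758)*(-45320 + T) = (-12032 - 30758)*(-45320 - 174812) = -42790*(-220132) = 9419448280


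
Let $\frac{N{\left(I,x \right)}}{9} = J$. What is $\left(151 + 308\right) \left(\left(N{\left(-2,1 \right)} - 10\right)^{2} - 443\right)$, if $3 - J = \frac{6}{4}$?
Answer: $- \frac{790857}{4} \approx -1.9771 \cdot 10^{5}$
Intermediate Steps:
$J = \frac{3}{2}$ ($J = 3 - \frac{6}{4} = 3 - 6 \cdot \frac{1}{4} = 3 - \frac{3}{2} = \frac{3}{2} \approx 1.5$)
$N{\left(I,x \right)} = \frac{27}{2}$ ($N{\left(I,x \right)} = 9 \cdot \frac{3}{2} = \frac{27}{2}$)
$\left(151 + 308\right) \left(\left(N{\left(-2,1 \right)} - 10\right)^{2} - 443\right) = \left(151 + 308\right) \left(\left(\frac{27}{2} - 10\right)^{2} - 443\right) = 459 \left(\left(\frac{7}{2}\right)^{2} - 443\right) = 459 \left(\frac{49}{4} - 443\right) = 459 \left(- \frac{1723}{4}\right) = - \frac{790857}{4}$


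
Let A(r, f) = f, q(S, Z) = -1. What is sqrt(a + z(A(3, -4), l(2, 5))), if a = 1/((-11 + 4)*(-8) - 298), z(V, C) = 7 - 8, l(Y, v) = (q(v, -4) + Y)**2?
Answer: 9*I*sqrt(6)/22 ≈ 1.0021*I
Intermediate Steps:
l(Y, v) = (-1 + Y)**2
z(V, C) = -1
a = -1/242 (a = 1/(-7*(-8) - 298) = 1/(56 - 298) = 1/(-242) = -1/242 ≈ -0.0041322)
sqrt(a + z(A(3, -4), l(2, 5))) = sqrt(-1/242 - 1) = sqrt(-243/242) = 9*I*sqrt(6)/22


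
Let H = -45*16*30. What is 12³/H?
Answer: -2/25 ≈ -0.080000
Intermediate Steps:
H = -21600 (H = -720*30 = -21600)
12³/H = 12³/(-21600) = 1728*(-1/21600) = -2/25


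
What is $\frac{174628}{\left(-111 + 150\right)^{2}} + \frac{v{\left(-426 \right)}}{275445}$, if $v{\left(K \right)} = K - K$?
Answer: $\frac{174628}{1521} \approx 114.81$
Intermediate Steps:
$v{\left(K \right)} = 0$
$\frac{174628}{\left(-111 + 150\right)^{2}} + \frac{v{\left(-426 \right)}}{275445} = \frac{174628}{\left(-111 + 150\right)^{2}} + \frac{0}{275445} = \frac{174628}{39^{2}} + 0 \cdot \frac{1}{275445} = \frac{174628}{1521} + 0 = \frac{174628}{1521}$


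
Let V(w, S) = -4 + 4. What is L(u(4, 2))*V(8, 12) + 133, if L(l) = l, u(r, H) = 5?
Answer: 133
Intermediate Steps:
V(w, S) = 0
L(u(4, 2))*V(8, 12) + 133 = 5*0 + 133 = 0 + 133 = 133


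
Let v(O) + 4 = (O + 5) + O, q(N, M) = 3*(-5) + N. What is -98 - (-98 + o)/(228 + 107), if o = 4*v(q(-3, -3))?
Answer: -32592/335 ≈ -97.290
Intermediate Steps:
q(N, M) = -15 + N
v(O) = 1 + 2*O (v(O) = -4 + ((O + 5) + O) = -4 + ((5 + O) + O) = -4 + (5 + 2*O) = 1 + 2*O)
o = -140 (o = 4*(1 + 2*(-15 - 3)) = 4*(1 + 2*(-18)) = 4*(1 - 36) = 4*(-35) = -140)
-98 - (-98 + o)/(228 + 107) = -98 - (-98 - 140)/(228 + 107) = -98 - (-238)/335 = -98 - 1*(-238/335) = -98 + 238/335 = -32592/335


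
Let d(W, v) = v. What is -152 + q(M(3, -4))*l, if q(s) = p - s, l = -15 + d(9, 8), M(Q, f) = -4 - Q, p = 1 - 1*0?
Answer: -208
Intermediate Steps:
p = 1 (p = 1 + 0 = 1)
l = -7 (l = -15 + 8 = -7)
q(s) = 1 - s
-152 + q(M(3, -4))*l = -152 + (1 - (-4 - 1*3))*(-7) = -152 + (1 - (-4 - 3))*(-7) = -152 + (1 - 1*(-7))*(-7) = -152 + (1 + 7)*(-7) = -152 + 8*(-7) = -152 - 56 = -208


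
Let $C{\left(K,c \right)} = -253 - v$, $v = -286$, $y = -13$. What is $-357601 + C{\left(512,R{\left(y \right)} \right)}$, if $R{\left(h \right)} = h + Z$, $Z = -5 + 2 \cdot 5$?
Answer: $-357568$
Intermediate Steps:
$Z = 5$ ($Z = -5 + 10 = 5$)
$R{\left(h \right)} = 5 + h$ ($R{\left(h \right)} = h + 5 = 5 + h$)
$C{\left(K,c \right)} = 33$ ($C{\left(K,c \right)} = -253 - -286 = -253 + 286 = 33$)
$-357601 + C{\left(512,R{\left(y \right)} \right)} = -357601 + 33 = -357568$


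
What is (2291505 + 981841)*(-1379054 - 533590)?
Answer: -6260745586824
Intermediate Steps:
(2291505 + 981841)*(-1379054 - 533590) = 3273346*(-1912644) = -6260745586824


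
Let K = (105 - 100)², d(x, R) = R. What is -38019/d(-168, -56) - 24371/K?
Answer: -414301/1400 ≈ -295.93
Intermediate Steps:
K = 25 (K = 5² = 25)
-38019/d(-168, -56) - 24371/K = -38019/(-56) - 24371/25 = -38019*(-1/56) - 24371*1/25 = 38019/56 - 24371/25 = -414301/1400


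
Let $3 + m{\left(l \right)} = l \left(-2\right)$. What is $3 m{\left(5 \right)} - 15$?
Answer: $-54$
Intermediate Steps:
$m{\left(l \right)} = -3 - 2 l$ ($m{\left(l \right)} = -3 + l \left(-2\right) = -3 - 2 l$)
$3 m{\left(5 \right)} - 15 = 3 \left(-3 - 10\right) - 15 = 3 \left(-13\right) - 15 = -39 - 15 = -54$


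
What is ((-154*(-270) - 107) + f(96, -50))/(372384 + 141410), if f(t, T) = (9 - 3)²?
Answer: 1339/16574 ≈ 0.080789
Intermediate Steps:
f(t, T) = 36 (f(t, T) = 6² = 36)
((-154*(-270) - 107) + f(96, -50))/(372384 + 141410) = ((-154*(-270) - 107) + 36)/(372384 + 141410) = ((41580 - 107) + 36)/513794 = (41473 + 36)*(1/513794) = 41509*(1/513794) = 1339/16574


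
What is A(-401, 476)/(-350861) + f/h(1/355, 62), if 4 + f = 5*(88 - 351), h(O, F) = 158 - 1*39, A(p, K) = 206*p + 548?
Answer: -64717251/5964637 ≈ -10.850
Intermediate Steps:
A(p, K) = 548 + 206*p
h(O, F) = 119 (h(O, F) = 158 - 39 = 119)
f = -1319 (f = -4 + 5*(88 - 351) = -4 + 5*(-263) = -4 - 1315 = -1319)
A(-401, 476)/(-350861) + f/h(1/355, 62) = (548 + 206*(-401))/(-350861) - 1319/119 = (548 - 82606)*(-1/350861) - 1319*1/119 = -82058*(-1/350861) - 1319/119 = 82058/350861 - 1319/119 = -64717251/5964637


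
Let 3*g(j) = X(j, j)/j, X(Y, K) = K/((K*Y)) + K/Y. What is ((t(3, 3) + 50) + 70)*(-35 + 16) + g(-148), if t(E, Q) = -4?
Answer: -48276465/21904 ≈ -2204.0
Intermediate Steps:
X(Y, K) = 1/Y + K/Y (X(Y, K) = K*(1/(K*Y)) + K/Y = 1/Y + K/Y)
g(j) = (1 + j)/(3*j**2) (g(j) = (((1 + j)/j)/j)/3 = ((1 + j)/j**2)/3 = (1 + j)/(3*j**2))
((t(3, 3) + 50) + 70)*(-35 + 16) + g(-148) = ((-4 + 50) + 70)*(-35 + 16) + (1/3)*(1 - 148)/(-148)**2 = (46 + 70)*(-19) + (1/3)*(1/21904)*(-147) = 116*(-19) - 49/21904 = -2204 - 49/21904 = -48276465/21904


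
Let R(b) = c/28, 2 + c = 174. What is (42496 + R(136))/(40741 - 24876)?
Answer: 59503/22211 ≈ 2.6790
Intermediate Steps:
c = 172 (c = -2 + 174 = 172)
R(b) = 43/7 (R(b) = 172/28 = 172*(1/28) = 43/7)
(42496 + R(136))/(40741 - 24876) = (42496 + 43/7)/(40741 - 24876) = (297515/7)/15865 = (297515/7)*(1/15865) = 59503/22211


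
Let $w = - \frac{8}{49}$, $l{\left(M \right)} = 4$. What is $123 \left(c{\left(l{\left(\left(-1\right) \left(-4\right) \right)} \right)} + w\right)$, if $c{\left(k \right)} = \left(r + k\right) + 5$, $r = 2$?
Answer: $\frac{65313}{49} \approx 1332.9$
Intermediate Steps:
$w = - \frac{8}{49}$ ($w = \left(-8\right) \frac{1}{49} = - \frac{8}{49} \approx -0.16327$)
$c{\left(k \right)} = 7 + k$ ($c{\left(k \right)} = \left(2 + k\right) + 5 = 7 + k$)
$123 \left(c{\left(l{\left(\left(-1\right) \left(-4\right) \right)} \right)} + w\right) = 123 \left(\left(7 + 4\right) - \frac{8}{49}\right) = 123 \left(11 - \frac{8}{49}\right) = 123 \cdot \frac{531}{49} = \frac{65313}{49}$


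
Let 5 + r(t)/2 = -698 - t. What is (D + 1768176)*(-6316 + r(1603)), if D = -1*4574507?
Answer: 30667585168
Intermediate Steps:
r(t) = -1406 - 2*t (r(t) = -10 + 2*(-698 - t) = -10 + (-1396 - 2*t) = -1406 - 2*t)
D = -4574507
(D + 1768176)*(-6316 + r(1603)) = (-4574507 + 1768176)*(-6316 + (-1406 - 2*1603)) = -2806331*(-6316 + (-1406 - 3206)) = -2806331*(-6316 - 4612) = -2806331*(-10928) = 30667585168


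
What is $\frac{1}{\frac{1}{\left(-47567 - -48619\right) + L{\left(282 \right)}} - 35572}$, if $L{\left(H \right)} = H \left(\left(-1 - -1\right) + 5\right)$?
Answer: $- \frac{2462}{87578263} \approx -2.8112 \cdot 10^{-5}$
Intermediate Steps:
$L{\left(H \right)} = 5 H$ ($L{\left(H \right)} = H \left(\left(-1 + 1\right) + 5\right) = H \left(0 + 5\right) = H 5 = 5 H$)
$\frac{1}{\frac{1}{\left(-47567 - -48619\right) + L{\left(282 \right)}} - 35572} = \frac{1}{\frac{1}{\left(-47567 - -48619\right) + 5 \cdot 282} - 35572} = \frac{1}{\frac{1}{\left(-47567 + 48619\right) + 1410} - 35572} = \frac{1}{\frac{1}{1052 + 1410} - 35572} = \frac{1}{\frac{1}{2462} - 35572} = \frac{1}{- \frac{87578263}{2462}} = - \frac{2462}{87578263}$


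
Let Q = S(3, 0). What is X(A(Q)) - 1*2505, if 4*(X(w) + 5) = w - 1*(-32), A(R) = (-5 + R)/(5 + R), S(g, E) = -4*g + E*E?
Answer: -70039/28 ≈ -2501.4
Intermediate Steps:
S(g, E) = E² - 4*g (S(g, E) = -4*g + E² = E² - 4*g)
Q = -12 (Q = 0² - 4*3 = 0 - 12 = -12)
A(R) = (-5 + R)/(5 + R)
X(w) = 3 + w/4 (X(w) = -5 + (w - 1*(-32))/4 = -5 + (w + 32)/4 = -5 + (32 + w)/4 = -5 + (8 + w/4) = 3 + w/4)
X(A(Q)) - 1*2505 = (3 + ((-5 - 12)/(5 - 12))/4) - 1*2505 = (3 + (-17/(-7))/4) - 2505 = (3 + (-⅐*(-17))/4) - 2505 = (3 + (¼)*(17/7)) - 2505 = (3 + 17/28) - 2505 = 101/28 - 2505 = -70039/28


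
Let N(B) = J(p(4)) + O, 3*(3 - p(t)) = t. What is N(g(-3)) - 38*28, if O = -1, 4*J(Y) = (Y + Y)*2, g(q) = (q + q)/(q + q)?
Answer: -3190/3 ≈ -1063.3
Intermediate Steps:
p(t) = 3 - t/3
g(q) = 1 (g(q) = (2*q)/((2*q)) = (2*q)*(1/(2*q)) = 1)
J(Y) = Y (J(Y) = ((Y + Y)*2)/4 = ((2*Y)*2)/4 = (4*Y)/4 = Y)
N(B) = 2/3 (N(B) = (3 - 1/3*4) - 1 = (3 - 4/3) - 1 = 5/3 - 1 = 2/3)
N(g(-3)) - 38*28 = 2/3 - 38*28 = 2/3 - 1064 = -3190/3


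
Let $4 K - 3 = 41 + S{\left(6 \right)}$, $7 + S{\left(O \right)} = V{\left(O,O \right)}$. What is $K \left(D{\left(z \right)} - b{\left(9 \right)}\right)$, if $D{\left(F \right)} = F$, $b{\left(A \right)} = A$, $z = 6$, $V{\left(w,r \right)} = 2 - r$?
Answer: $- \frac{99}{4} \approx -24.75$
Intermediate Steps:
$S{\left(O \right)} = -5 - O$ ($S{\left(O \right)} = -7 - \left(-2 + O\right) = -5 - O$)
$K = \frac{33}{4}$ ($K = \frac{3}{4} + \frac{41 - 11}{4} = \frac{3}{4} + \frac{1}{4} \cdot 30 = \frac{3}{4} + \frac{15}{2} = \frac{33}{4} \approx 8.25$)
$K \left(D{\left(z \right)} - b{\left(9 \right)}\right) = \frac{33 \left(6 - 9\right)}{4} = \frac{33}{4} \left(-3\right) = - \frac{99}{4}$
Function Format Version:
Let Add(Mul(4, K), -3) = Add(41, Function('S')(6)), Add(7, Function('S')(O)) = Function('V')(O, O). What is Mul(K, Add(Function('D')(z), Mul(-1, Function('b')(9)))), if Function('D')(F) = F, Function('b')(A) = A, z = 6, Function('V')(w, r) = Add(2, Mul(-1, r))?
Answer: Rational(-99, 4) ≈ -24.750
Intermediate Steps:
Function('S')(O) = Add(-5, Mul(-1, O)) (Function('S')(O) = Add(-7, Add(2, Mul(-1, O))) = Add(-5, Mul(-1, O)))
K = Rational(33, 4) (K = Add(Rational(3, 4), Mul(Rational(1, 4), Add(41, Add(-5, Mul(-1, 6))))) = Add(Rational(3, 4), Mul(Rational(1, 4), Add(41, Add(-5, -6)))) = Add(Rational(3, 4), Mul(Rational(1, 4), Add(41, -11))) = Add(Rational(3, 4), Mul(Rational(1, 4), 30)) = Add(Rational(3, 4), Rational(15, 2)) = Rational(33, 4) ≈ 8.2500)
Mul(K, Add(Function('D')(z), Mul(-1, Function('b')(9)))) = Mul(Rational(33, 4), Add(6, Mul(-1, 9))) = Mul(Rational(33, 4), Add(6, -9)) = Mul(Rational(33, 4), -3) = Rational(-99, 4)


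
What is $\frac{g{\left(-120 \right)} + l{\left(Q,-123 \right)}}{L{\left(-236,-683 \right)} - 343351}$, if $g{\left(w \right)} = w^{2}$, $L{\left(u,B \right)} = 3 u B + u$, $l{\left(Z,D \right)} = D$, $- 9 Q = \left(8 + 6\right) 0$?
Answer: $\frac{4759}{46659} \approx 0.102$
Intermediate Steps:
$Q = 0$ ($Q = - \frac{\left(8 + 6\right) 0}{9} = - \frac{14 \cdot 0}{9} = \left(- \frac{1}{9}\right) 0 = 0$)
$L{\left(u,B \right)} = u + 3 B u$ ($L{\left(u,B \right)} = 3 B u + u = u + 3 B u$)
$\frac{g{\left(-120 \right)} + l{\left(Q,-123 \right)}}{L{\left(-236,-683 \right)} - 343351} = \frac{\left(-120\right)^{2} - 123}{- 236 \left(1 + 3 \left(-683\right)\right) - 343351} = \frac{14400 - 123}{- 236 \left(1 - 2049\right) - 343351} = \frac{14277}{\left(-236\right) \left(-2048\right) - 343351} = \frac{14277}{483328 - 343351} = \frac{14277}{139977} = 14277 \cdot \frac{1}{139977} = \frac{4759}{46659}$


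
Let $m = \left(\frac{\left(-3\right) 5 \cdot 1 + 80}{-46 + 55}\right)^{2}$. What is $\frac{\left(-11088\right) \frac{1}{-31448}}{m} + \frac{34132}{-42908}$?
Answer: $- \frac{140515839793}{178159111325} \approx -0.78871$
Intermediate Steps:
$m = \frac{4225}{81}$ ($m = \left(\frac{\left(-15\right) 1 + 80}{9}\right)^{2} = \left(\left(-15 + 80\right) \frac{1}{9}\right)^{2} = \left(65 \cdot \frac{1}{9}\right)^{2} = \left(\frac{65}{9}\right)^{2} = \frac{4225}{81} \approx 52.161$)
$\frac{\left(-11088\right) \frac{1}{-31448}}{m} + \frac{34132}{-42908} = \frac{\left(-11088\right) \frac{1}{-31448}}{\frac{4225}{81}} + \frac{34132}{-42908} = \left(-11088\right) \left(- \frac{1}{31448}\right) \frac{81}{4225} + 34132 \left(- \frac{1}{42908}\right) = \frac{1386}{3931} \cdot \frac{81}{4225} - \frac{8533}{10727} = \frac{112266}{16608475} - \frac{8533}{10727} = - \frac{140515839793}{178159111325}$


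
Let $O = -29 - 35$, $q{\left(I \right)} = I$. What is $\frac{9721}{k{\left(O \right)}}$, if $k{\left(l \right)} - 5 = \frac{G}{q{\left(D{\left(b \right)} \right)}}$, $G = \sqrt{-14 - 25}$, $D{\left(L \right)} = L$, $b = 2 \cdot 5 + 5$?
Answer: $\frac{3645375}{1888} - \frac{48605 i \sqrt{39}}{1888} \approx 1930.8 - 160.77 i$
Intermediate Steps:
$b = 15$ ($b = 10 + 5 = 15$)
$G = i \sqrt{39}$ ($G = \sqrt{-39} = i \sqrt{39} \approx 6.245 i$)
$O = -64$ ($O = -29 - 35 = -64$)
$k{\left(l \right)} = 5 + \frac{i \sqrt{39}}{15}$
$\frac{9721}{k{\left(O \right)}} = \frac{9721}{5 + \frac{i \sqrt{39}}{15}}$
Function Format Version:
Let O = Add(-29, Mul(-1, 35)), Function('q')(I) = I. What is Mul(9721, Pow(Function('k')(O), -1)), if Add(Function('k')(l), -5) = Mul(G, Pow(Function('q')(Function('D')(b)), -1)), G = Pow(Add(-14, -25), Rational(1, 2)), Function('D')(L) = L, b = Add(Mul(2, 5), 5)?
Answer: Add(Rational(3645375, 1888), Mul(Rational(-48605, 1888), I, Pow(39, Rational(1, 2)))) ≈ Add(1930.8, Mul(-160.77, I))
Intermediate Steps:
b = 15 (b = Add(10, 5) = 15)
G = Mul(I, Pow(39, Rational(1, 2))) (G = Pow(-39, Rational(1, 2)) = Mul(I, Pow(39, Rational(1, 2))) ≈ Mul(6.2450, I))
O = -64 (O = Add(-29, -35) = -64)
Function('k')(l) = Add(5, Mul(Rational(1, 15), I, Pow(39, Rational(1, 2)))) (Function('k')(l) = Add(5, Mul(Mul(I, Pow(39, Rational(1, 2))), Pow(15, -1))) = Add(5, Mul(Mul(I, Pow(39, Rational(1, 2))), Rational(1, 15))) = Add(5, Mul(Rational(1, 15), I, Pow(39, Rational(1, 2)))))
Mul(9721, Pow(Function('k')(O), -1)) = Mul(9721, Pow(Add(5, Mul(Rational(1, 15), I, Pow(39, Rational(1, 2)))), -1))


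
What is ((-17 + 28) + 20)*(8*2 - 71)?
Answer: -1705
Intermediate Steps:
((-17 + 28) + 20)*(8*2 - 71) = (11 + 20)*(16 - 71) = 31*(-55) = -1705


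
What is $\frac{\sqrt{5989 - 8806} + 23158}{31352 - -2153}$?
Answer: $\frac{23158}{33505} + \frac{3 i \sqrt{313}}{33505} \approx 0.69118 + 0.0015841 i$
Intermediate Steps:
$\frac{\sqrt{5989 - 8806} + 23158}{31352 - -2153} = \frac{\sqrt{-2817} + 23158}{31352 + 2153} = \frac{3 i \sqrt{313} + 23158}{33505} = \left(23158 + 3 i \sqrt{313}\right) \frac{1}{33505} = \frac{23158}{33505} + \frac{3 i \sqrt{313}}{33505}$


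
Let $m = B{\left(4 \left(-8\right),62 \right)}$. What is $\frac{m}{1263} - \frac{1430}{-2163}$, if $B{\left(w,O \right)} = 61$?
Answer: $\frac{215337}{303541} \approx 0.70942$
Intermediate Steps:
$m = 61$
$\frac{m}{1263} - \frac{1430}{-2163} = \frac{61}{1263} - \frac{1430}{-2163} = 61 \cdot \frac{1}{1263} - - \frac{1430}{2163} = \frac{61}{1263} + \frac{1430}{2163} = \frac{215337}{303541}$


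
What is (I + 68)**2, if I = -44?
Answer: 576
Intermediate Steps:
(I + 68)**2 = (-44 + 68)**2 = 24**2 = 576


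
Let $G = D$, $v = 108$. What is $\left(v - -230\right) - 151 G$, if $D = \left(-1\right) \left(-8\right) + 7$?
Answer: $-1927$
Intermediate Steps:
$D = 15$ ($D = 8 + 7 = 15$)
$G = 15$
$\left(v - -230\right) - 151 G = \left(108 - -230\right) - 2265 = \left(108 + 230\right) - 2265 = 338 - 2265 = -1927$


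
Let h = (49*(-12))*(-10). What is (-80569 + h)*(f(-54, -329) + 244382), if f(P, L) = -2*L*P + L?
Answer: -15574224969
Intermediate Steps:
f(P, L) = L - 2*L*P (f(P, L) = -2*L*P + L = L - 2*L*P)
h = 5880 (h = -588*(-10) = 5880)
(-80569 + h)*(f(-54, -329) + 244382) = (-80569 + 5880)*(-329*(1 - 2*(-54)) + 244382) = -74689*(-329*(1 + 108) + 244382) = -74689*(-329*109 + 244382) = -74689*(-35861 + 244382) = -74689*208521 = -15574224969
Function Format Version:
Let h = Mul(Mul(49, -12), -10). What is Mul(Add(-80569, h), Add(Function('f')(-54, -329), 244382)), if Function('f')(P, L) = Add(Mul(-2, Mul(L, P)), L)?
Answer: -15574224969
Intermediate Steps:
Function('f')(P, L) = Add(L, Mul(-2, L, P)) (Function('f')(P, L) = Add(Mul(-2, L, P), L) = Add(L, Mul(-2, L, P)))
h = 5880 (h = Mul(-588, -10) = 5880)
Mul(Add(-80569, h), Add(Function('f')(-54, -329), 244382)) = Mul(Add(-80569, 5880), Add(Mul(-329, Add(1, Mul(-2, -54))), 244382)) = Mul(-74689, Add(Mul(-329, Add(1, 108)), 244382)) = Mul(-74689, Add(Mul(-329, 109), 244382)) = Mul(-74689, Add(-35861, 244382)) = Mul(-74689, 208521) = -15574224969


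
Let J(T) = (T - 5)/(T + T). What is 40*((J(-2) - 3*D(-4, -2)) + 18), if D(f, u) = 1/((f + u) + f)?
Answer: 802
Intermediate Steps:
D(f, u) = 1/(u + 2*f)
J(T) = (-5 + T)/(2*T) (J(T) = (-5 + T)/((2*T)) = (-5 + T)*(1/(2*T)) = (-5 + T)/(2*T))
40*((J(-2) - 3*D(-4, -2)) + 18) = 40*(((½)*(-5 - 2)/(-2) - 3/(-2 + 2*(-4))) + 18) = 40*(((½)*(-½)*(-7) - 3/(-2 - 8)) + 18) = 40*((7/4 - 3/(-10)) + 18) = 40*((7/4 - 3*(-⅒)) + 18) = 40*((7/4 + 3/10) + 18) = 40*(41/20 + 18) = 40*(401/20) = 802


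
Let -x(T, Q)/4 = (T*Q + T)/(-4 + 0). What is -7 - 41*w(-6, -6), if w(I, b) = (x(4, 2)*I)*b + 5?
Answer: -17924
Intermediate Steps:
x(T, Q) = T + Q*T (x(T, Q) = -4*(T*Q + T)/(-4 + 0) = -4*(Q*T + T)/(-4) = -4*(T + Q*T)*(-1)/4 = -4*(-T/4 - Q*T/4) = T + Q*T)
w(I, b) = 5 + 12*I*b (w(I, b) = ((4*(1 + 2))*I)*b + 5 = ((4*3)*I)*b + 5 = (12*I)*b + 5 = 12*I*b + 5 = 5 + 12*I*b)
-7 - 41*w(-6, -6) = -7 - 41*(5 + 12*(-6)*(-6)) = -7 - 41*(5 + 432) = -7 - 41*437 = -7 - 17917 = -17924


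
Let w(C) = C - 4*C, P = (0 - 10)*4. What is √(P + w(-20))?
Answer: 2*√5 ≈ 4.4721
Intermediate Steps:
P = -40 (P = -10*4 = -40)
w(C) = -3*C
√(P + w(-20)) = √(-40 - 3*(-20)) = √(-40 + 60) = √20 = 2*√5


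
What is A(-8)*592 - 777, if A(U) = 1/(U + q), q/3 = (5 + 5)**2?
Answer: -56573/73 ≈ -774.97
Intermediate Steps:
q = 300 (q = 3*(5 + 5)**2 = 3*10**2 = 3*100 = 300)
A(U) = 1/(300 + U) (A(U) = 1/(U + 300) = 1/(300 + U))
A(-8)*592 - 777 = 592/(300 - 8) - 777 = 592/292 - 777 = (1/292)*592 - 777 = 148/73 - 777 = -56573/73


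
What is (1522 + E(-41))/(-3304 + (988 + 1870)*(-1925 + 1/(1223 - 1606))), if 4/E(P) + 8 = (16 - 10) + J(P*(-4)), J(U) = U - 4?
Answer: -191883/694015079 ≈ -0.00027648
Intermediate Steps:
J(U) = -4 + U
E(P) = 4/(-6 - 4*P) (E(P) = 4/(-8 + ((16 - 10) + (-4 + P*(-4)))) = 4/(-8 + (6 + (-4 - 4*P))) = 4/(-8 + (2 - 4*P)) = 4/(-6 - 4*P))
(1522 + E(-41))/(-3304 + (988 + 1870)*(-1925 + 1/(1223 - 1606))) = (1522 - 2/(3 + 2*(-41)))/(-3304 + (988 + 1870)*(-1925 + 1/(1223 - 1606))) = (1522 - 2/(3 - 82))/(-3304 + 2858*(-1925 + 1/(-383))) = (1522 - 2/(-79))/(-3304 + 2858*(-1925 - 1/383)) = (1522 - 2*(-1/79))/(-3304 + 2858*(-737276/383)) = (1522 + 2/79)/(-3304 - 2107134808/383) = 120240/(79*(-2108400240/383)) = (120240/79)*(-383/2108400240) = -191883/694015079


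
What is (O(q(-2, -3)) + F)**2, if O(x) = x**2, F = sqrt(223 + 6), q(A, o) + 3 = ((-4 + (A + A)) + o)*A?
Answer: (361 + sqrt(229))**2 ≈ 1.4148e+5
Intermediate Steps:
q(A, o) = -3 + A*(-4 + o + 2*A) (q(A, o) = -3 + ((-4 + (A + A)) + o)*A = -3 + ((-4 + 2*A) + o)*A = -3 + (-4 + o + 2*A)*A = -3 + A*(-4 + o + 2*A))
F = sqrt(229) ≈ 15.133
(O(q(-2, -3)) + F)**2 = ((-3 - 4*(-2) + 2*(-2)**2 - 2*(-3))**2 + sqrt(229))**2 = ((-3 + 8 + 2*4 + 6)**2 + sqrt(229))**2 = ((-3 + 8 + 8 + 6)**2 + sqrt(229))**2 = (19**2 + sqrt(229))**2 = (361 + sqrt(229))**2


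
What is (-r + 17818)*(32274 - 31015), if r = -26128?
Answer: 55328014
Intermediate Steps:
(-r + 17818)*(32274 - 31015) = (-1*(-26128) + 17818)*(32274 - 31015) = (26128 + 17818)*1259 = 43946*1259 = 55328014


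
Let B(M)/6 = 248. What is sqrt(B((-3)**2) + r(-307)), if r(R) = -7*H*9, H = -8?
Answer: 2*sqrt(498) ≈ 44.632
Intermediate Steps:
B(M) = 1488 (B(M) = 6*248 = 1488)
r(R) = 504 (r(R) = -7*(-8)*9 = 56*9 = 504)
sqrt(B((-3)**2) + r(-307)) = sqrt(1488 + 504) = sqrt(1992) = 2*sqrt(498)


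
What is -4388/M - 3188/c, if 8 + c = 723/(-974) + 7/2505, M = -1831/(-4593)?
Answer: -415508635251228/39042883567 ≈ -10642.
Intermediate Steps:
M = 1831/4593 (M = -1831*(-1/4593) = 1831/4593 ≈ 0.39865)
c = -21323257/2439870 (c = -8 + (723/(-974) + 7/2505) = -8 + (723*(-1/974) + 7*(1/2505)) = -8 + (-723/974 + 7/2505) = -8 - 1804297/2439870 = -21323257/2439870 ≈ -8.7395)
-4388/M - 3188/c = -4388/1831/4593 - 3188/(-21323257/2439870) = -4388*4593/1831 - 3188*(-2439870/21323257) = -20154084/1831 + 7778305560/21323257 = -415508635251228/39042883567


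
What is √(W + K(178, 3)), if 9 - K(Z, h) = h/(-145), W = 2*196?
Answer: 2*√2107865/145 ≈ 20.026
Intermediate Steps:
W = 392
K(Z, h) = 9 + h/145 (K(Z, h) = 9 - h/(-145) = 9 - h*(-1)/145 = 9 - (-1)*h/145 = 9 + h/145)
√(W + K(178, 3)) = √(392 + (9 + (1/145)*3)) = √(392 + (9 + 3/145)) = √(392 + 1308/145) = √(58148/145) = 2*√2107865/145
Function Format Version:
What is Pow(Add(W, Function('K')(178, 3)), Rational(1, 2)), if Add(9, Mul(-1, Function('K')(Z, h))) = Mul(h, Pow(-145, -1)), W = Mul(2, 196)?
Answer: Mul(Rational(2, 145), Pow(2107865, Rational(1, 2))) ≈ 20.026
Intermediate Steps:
W = 392
Function('K')(Z, h) = Add(9, Mul(Rational(1, 145), h)) (Function('K')(Z, h) = Add(9, Mul(-1, Mul(h, Pow(-145, -1)))) = Add(9, Mul(-1, Mul(h, Rational(-1, 145)))) = Add(9, Mul(-1, Mul(Rational(-1, 145), h))) = Add(9, Mul(Rational(1, 145), h)))
Pow(Add(W, Function('K')(178, 3)), Rational(1, 2)) = Pow(Add(392, Add(9, Mul(Rational(1, 145), 3))), Rational(1, 2)) = Pow(Add(392, Add(9, Rational(3, 145))), Rational(1, 2)) = Pow(Add(392, Rational(1308, 145)), Rational(1, 2)) = Pow(Rational(58148, 145), Rational(1, 2)) = Mul(Rational(2, 145), Pow(2107865, Rational(1, 2)))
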